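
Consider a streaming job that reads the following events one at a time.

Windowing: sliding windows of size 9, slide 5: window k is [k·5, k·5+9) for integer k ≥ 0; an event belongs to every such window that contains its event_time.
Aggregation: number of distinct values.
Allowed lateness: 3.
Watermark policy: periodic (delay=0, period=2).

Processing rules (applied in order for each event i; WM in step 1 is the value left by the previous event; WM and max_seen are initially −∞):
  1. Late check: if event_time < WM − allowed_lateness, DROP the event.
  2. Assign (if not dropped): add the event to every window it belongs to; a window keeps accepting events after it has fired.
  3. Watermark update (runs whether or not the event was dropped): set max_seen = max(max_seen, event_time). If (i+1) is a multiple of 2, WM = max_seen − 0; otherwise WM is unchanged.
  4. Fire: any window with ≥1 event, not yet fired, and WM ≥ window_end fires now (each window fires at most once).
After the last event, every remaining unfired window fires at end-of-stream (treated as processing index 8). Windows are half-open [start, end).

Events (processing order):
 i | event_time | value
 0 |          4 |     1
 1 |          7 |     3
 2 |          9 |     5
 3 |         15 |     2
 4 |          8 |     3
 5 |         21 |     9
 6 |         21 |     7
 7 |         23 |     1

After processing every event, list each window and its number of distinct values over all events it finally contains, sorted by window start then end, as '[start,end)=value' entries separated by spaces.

i=0 t=4 v=1: → [0,9); WM=−∞
i=1 t=7 v=3: → [5,14),[0,9); WM=7
i=2 t=9 v=5: → [5,14); WM=7
i=3 t=15 v=2: → [15,24),[10,19); WM=15; [0,9) fires=2 [5,14) fires=2
i=4 t=8 v=3: DROP (t<15-3); WM=15
i=5 t=21 v=9: → [20,29),[15,24); WM=21; [10,19) fires=1
i=6 t=21 v=7: → [20,29),[15,24); WM=21
i=7 t=23 v=1: → [20,29),[15,24); WM=23

[0,9)=2 [5,14)=2 [10,19)=1 [15,24)=4 [20,29)=3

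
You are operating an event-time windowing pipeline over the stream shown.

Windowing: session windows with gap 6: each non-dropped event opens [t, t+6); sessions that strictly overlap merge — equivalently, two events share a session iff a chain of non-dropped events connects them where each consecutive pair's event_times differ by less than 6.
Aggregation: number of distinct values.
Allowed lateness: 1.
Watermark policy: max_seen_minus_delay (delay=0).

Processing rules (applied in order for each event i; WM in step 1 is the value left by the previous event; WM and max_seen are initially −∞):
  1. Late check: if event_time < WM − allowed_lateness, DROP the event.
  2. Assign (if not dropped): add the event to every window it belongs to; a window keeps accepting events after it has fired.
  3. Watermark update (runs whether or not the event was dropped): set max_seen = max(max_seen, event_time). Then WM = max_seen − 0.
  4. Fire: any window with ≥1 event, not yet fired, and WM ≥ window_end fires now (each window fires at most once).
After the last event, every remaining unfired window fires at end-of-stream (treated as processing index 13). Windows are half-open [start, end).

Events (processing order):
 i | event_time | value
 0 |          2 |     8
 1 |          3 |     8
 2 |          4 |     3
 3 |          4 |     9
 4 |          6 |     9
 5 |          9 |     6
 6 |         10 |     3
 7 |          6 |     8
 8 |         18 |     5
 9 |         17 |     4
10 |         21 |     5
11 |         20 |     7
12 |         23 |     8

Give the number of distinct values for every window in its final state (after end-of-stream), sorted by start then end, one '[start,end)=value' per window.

i=0 t=2 v=8: → [2,8); WM=2
i=1 t=3 v=8: → [2,9); WM=3
i=2 t=4 v=3: → [2,10); WM=4
i=3 t=4 v=9: → [2,10); WM=4
i=4 t=6 v=9: → [2,12); WM=6
i=5 t=9 v=6: → [2,15); WM=9
i=6 t=10 v=3: → [2,16); WM=10
i=7 t=6 v=8: DROP (t<10-1); WM=10
i=8 t=18 v=5: → [18,24); WM=18
i=9 t=17 v=4: → [17,24); WM=18
i=10 t=21 v=5: → [17,27); WM=21
i=11 t=20 v=7: → [17,27); WM=21
i=12 t=23 v=8: → [17,29); WM=23

[2,16)=4 [17,29)=4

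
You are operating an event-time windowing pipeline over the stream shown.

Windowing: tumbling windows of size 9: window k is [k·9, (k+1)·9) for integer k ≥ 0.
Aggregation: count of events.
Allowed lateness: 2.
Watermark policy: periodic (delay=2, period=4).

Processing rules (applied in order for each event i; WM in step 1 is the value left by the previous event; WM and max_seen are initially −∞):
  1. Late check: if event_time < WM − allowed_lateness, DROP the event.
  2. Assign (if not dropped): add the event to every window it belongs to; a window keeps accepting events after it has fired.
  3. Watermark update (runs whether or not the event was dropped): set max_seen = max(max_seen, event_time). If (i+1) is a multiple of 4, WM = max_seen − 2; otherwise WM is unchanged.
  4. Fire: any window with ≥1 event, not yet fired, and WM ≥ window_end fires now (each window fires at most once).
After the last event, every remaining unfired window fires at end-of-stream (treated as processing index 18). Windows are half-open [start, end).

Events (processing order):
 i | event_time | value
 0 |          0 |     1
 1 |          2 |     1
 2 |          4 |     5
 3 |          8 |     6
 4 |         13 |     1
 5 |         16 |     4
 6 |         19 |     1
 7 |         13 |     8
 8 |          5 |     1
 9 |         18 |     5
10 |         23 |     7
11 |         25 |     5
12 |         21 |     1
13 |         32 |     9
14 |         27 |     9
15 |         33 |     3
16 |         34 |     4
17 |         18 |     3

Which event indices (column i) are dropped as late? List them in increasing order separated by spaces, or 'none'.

8 17

i=0 t=0 v=1: → [0,9); WM=−∞
i=1 t=2 v=1: → [0,9); WM=−∞
i=2 t=4 v=5: → [0,9); WM=−∞
i=3 t=8 v=6: → [0,9); WM=6
i=4 t=13 v=1: → [9,18); WM=6
i=5 t=16 v=4: → [9,18); WM=6
i=6 t=19 v=1: → [18,27); WM=6
i=7 t=13 v=8: → [9,18); WM=17; [0,9) fires=4
i=8 t=5 v=1: DROP (t<17-2); WM=17
i=9 t=18 v=5: → [18,27); WM=17
i=10 t=23 v=7: → [18,27); WM=17
i=11 t=25 v=5: → [18,27); WM=23; [9,18) fires=3
i=12 t=21 v=1: → [18,27); WM=23
i=13 t=32 v=9: → [27,36); WM=23
i=14 t=27 v=9: → [27,36); WM=23
i=15 t=33 v=3: → [27,36); WM=31; [18,27) fires=5
i=16 t=34 v=4: → [27,36); WM=31
i=17 t=18 v=3: DROP (t<31-2); WM=31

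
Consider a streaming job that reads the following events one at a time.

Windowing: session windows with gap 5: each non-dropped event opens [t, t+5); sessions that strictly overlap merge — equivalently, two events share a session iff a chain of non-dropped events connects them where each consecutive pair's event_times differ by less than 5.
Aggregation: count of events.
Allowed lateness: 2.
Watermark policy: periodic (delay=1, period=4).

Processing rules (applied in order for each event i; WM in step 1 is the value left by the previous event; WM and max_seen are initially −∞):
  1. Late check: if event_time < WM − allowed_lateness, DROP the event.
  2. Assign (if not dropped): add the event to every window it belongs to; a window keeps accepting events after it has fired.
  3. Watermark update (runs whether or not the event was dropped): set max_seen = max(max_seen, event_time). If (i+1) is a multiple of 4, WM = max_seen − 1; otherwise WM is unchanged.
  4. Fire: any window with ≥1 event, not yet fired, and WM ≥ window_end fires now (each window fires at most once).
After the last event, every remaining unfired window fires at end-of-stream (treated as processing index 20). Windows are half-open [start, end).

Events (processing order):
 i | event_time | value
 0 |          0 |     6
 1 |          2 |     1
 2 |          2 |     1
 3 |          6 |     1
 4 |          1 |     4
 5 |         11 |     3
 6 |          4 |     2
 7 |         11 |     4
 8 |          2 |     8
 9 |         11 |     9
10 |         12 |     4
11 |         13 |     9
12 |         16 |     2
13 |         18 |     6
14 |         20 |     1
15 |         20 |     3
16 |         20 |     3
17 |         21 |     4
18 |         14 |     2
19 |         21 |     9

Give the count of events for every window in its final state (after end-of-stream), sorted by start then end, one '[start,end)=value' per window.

i=0 t=0 v=6: → [0,5); WM=−∞
i=1 t=2 v=1: → [0,7); WM=−∞
i=2 t=2 v=1: → [0,7); WM=−∞
i=3 t=6 v=1: → [0,11); WM=5
i=4 t=1 v=4: DROP (t<5-2); WM=5
i=5 t=11 v=3: → [11,16); WM=5
i=6 t=4 v=2: → [0,11); WM=5
i=7 t=11 v=4: → [11,16); WM=10
i=8 t=2 v=8: DROP (t<10-2); WM=10
i=9 t=11 v=9: → [11,16); WM=10
i=10 t=12 v=4: → [11,17); WM=10
i=11 t=13 v=9: → [11,18); WM=12
i=12 t=16 v=2: → [11,21); WM=12
i=13 t=18 v=6: → [11,23); WM=12
i=14 t=20 v=1: → [11,25); WM=12
i=15 t=20 v=3: → [11,25); WM=19
i=16 t=20 v=3: → [11,25); WM=19
i=17 t=21 v=4: → [11,26); WM=19
i=18 t=14 v=2: DROP (t<19-2); WM=19
i=19 t=21 v=9: → [11,26); WM=20

[0,11)=5 [11,26)=12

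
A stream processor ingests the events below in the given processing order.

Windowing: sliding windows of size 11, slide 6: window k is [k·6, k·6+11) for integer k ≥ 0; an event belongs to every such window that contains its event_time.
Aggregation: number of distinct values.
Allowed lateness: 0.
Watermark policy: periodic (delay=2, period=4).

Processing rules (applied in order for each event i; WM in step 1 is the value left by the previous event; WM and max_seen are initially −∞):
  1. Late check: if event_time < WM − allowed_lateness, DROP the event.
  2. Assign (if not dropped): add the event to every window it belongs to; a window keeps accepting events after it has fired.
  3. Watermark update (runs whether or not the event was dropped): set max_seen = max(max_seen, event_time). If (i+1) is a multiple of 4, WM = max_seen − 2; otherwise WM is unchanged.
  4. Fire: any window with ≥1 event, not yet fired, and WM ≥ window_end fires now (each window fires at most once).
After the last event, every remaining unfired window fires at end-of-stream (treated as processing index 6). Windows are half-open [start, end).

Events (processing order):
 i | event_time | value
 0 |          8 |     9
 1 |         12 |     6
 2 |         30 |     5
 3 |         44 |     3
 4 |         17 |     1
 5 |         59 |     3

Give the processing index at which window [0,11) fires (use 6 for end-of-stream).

3

i=0 t=8 v=9: → [6,17),[0,11); WM=−∞
i=1 t=12 v=6: → [12,23),[6,17); WM=−∞
i=2 t=30 v=5: → [30,41),[24,35); WM=−∞
i=3 t=44 v=3: → [42,53),[36,47); WM=42; [0,11) fires=1 [6,17) fires=2 [12,23) fires=1 [24,35) fires=1 [30,41) fires=1
i=4 t=17 v=1: DROP (t<42-0); WM=42
i=5 t=59 v=3: → [54,65); WM=42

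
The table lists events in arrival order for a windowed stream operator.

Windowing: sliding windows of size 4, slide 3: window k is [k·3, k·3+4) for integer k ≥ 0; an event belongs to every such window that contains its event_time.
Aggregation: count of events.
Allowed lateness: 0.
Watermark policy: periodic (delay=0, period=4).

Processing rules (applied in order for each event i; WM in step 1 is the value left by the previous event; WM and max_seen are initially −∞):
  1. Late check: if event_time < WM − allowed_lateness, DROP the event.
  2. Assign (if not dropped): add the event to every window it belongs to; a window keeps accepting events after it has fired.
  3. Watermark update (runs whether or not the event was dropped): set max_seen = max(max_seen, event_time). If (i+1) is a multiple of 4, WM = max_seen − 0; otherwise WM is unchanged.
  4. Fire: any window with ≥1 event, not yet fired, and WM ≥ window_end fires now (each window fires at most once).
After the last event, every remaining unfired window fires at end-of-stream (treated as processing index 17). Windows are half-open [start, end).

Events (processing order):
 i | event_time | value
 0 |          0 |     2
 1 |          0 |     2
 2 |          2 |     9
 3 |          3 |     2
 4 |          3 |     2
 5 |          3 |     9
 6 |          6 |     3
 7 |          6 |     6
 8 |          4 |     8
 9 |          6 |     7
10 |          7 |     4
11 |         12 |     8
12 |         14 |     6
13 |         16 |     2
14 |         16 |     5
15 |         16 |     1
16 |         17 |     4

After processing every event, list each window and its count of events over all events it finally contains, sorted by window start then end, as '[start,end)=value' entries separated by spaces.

i=0 t=0 v=2: → [0,4); WM=−∞
i=1 t=0 v=2: → [0,4); WM=−∞
i=2 t=2 v=9: → [0,4); WM=−∞
i=3 t=3 v=2: → [3,7),[0,4); WM=3
i=4 t=3 v=2: → [3,7),[0,4); WM=3
i=5 t=3 v=9: → [3,7),[0,4); WM=3
i=6 t=6 v=3: → [6,10),[3,7); WM=3
i=7 t=6 v=6: → [6,10),[3,7); WM=6; [0,4) fires=6
i=8 t=4 v=8: DROP (t<6-0); WM=6
i=9 t=6 v=7: → [6,10),[3,7); WM=6
i=10 t=7 v=4: → [6,10); WM=6
i=11 t=12 v=8: → [12,16),[9,13); WM=12; [3,7) fires=6 [6,10) fires=4
i=12 t=14 v=6: → [12,16); WM=12
i=13 t=16 v=2: → [15,19); WM=12
i=14 t=16 v=5: → [15,19); WM=12
i=15 t=16 v=1: → [15,19); WM=16; [9,13) fires=1 [12,16) fires=2
i=16 t=17 v=4: → [15,19); WM=16

[0,4)=6 [3,7)=6 [6,10)=4 [9,13)=1 [12,16)=2 [15,19)=4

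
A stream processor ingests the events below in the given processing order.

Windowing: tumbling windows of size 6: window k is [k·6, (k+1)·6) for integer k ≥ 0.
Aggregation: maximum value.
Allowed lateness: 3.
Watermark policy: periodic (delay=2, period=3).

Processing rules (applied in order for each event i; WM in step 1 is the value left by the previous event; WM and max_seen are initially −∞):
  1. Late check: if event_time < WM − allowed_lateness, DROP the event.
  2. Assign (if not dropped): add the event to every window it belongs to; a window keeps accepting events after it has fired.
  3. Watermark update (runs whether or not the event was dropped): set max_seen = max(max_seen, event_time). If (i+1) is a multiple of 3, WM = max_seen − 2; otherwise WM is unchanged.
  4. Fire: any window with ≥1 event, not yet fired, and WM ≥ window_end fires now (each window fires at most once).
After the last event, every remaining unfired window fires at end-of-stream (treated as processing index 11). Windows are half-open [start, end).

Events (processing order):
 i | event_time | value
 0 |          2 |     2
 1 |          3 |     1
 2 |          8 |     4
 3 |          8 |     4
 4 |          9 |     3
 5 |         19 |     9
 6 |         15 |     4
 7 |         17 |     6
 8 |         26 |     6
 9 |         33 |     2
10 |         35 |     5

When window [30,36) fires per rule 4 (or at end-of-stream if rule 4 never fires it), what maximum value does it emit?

5

i=0 t=2 v=2: → [0,6); WM=−∞
i=1 t=3 v=1: → [0,6); WM=−∞
i=2 t=8 v=4: → [6,12); WM=6; [0,6) fires=2
i=3 t=8 v=4: → [6,12); WM=6
i=4 t=9 v=3: → [6,12); WM=6
i=5 t=19 v=9: → [18,24); WM=17; [6,12) fires=4
i=6 t=15 v=4: → [12,18); WM=17
i=7 t=17 v=6: → [12,18); WM=17
i=8 t=26 v=6: → [24,30); WM=24; [12,18) fires=6 [18,24) fires=9
i=9 t=33 v=2: → [30,36); WM=24
i=10 t=35 v=5: → [30,36); WM=24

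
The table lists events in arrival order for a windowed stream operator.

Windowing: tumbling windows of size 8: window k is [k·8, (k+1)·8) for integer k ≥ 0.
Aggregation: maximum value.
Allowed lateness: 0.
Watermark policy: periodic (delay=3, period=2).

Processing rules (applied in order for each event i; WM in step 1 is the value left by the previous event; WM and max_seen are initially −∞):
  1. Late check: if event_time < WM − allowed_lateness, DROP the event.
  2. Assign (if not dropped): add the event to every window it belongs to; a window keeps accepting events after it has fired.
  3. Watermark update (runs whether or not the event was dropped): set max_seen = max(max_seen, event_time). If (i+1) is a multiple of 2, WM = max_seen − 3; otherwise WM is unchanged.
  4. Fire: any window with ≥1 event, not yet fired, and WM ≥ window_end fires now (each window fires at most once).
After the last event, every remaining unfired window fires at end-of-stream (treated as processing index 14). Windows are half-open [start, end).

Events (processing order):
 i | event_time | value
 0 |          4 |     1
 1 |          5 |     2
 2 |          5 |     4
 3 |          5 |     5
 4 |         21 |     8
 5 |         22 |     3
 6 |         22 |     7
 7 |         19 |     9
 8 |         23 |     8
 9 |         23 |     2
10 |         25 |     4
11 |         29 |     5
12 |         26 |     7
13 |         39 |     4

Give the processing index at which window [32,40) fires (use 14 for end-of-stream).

i=0 t=4 v=1: → [0,8); WM=−∞
i=1 t=5 v=2: → [0,8); WM=2
i=2 t=5 v=4: → [0,8); WM=2
i=3 t=5 v=5: → [0,8); WM=2
i=4 t=21 v=8: → [16,24); WM=2
i=5 t=22 v=3: → [16,24); WM=19; [0,8) fires=5
i=6 t=22 v=7: → [16,24); WM=19
i=7 t=19 v=9: → [16,24); WM=19
i=8 t=23 v=8: → [16,24); WM=19
i=9 t=23 v=2: → [16,24); WM=20
i=10 t=25 v=4: → [24,32); WM=20
i=11 t=29 v=5: → [24,32); WM=26; [16,24) fires=9
i=12 t=26 v=7: → [24,32); WM=26
i=13 t=39 v=4: → [32,40); WM=36; [24,32) fires=7

14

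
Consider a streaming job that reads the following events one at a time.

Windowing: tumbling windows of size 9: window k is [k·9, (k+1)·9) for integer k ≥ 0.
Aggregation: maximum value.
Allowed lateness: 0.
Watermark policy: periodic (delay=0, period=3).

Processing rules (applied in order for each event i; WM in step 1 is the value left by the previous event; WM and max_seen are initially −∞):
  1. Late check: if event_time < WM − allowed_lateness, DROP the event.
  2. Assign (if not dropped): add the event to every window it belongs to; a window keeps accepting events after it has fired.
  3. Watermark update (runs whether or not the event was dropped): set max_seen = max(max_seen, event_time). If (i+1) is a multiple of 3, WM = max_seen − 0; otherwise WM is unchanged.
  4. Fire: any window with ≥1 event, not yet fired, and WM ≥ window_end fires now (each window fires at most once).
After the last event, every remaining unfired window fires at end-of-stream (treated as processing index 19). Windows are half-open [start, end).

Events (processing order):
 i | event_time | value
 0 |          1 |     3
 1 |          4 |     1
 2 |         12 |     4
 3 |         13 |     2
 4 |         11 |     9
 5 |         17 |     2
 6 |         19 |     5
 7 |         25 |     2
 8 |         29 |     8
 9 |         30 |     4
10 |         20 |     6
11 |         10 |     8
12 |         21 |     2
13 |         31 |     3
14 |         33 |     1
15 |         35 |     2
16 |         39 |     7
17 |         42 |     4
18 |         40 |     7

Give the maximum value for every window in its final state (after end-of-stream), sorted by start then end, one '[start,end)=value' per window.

i=0 t=1 v=3: → [0,9); WM=−∞
i=1 t=4 v=1: → [0,9); WM=−∞
i=2 t=12 v=4: → [9,18); WM=12; [0,9) fires=3
i=3 t=13 v=2: → [9,18); WM=12
i=4 t=11 v=9: DROP (t<12-0); WM=12
i=5 t=17 v=2: → [9,18); WM=17
i=6 t=19 v=5: → [18,27); WM=17
i=7 t=25 v=2: → [18,27); WM=17
i=8 t=29 v=8: → [27,36); WM=29; [9,18) fires=4 [18,27) fires=5
i=9 t=30 v=4: → [27,36); WM=29
i=10 t=20 v=6: DROP (t<29-0); WM=29
i=11 t=10 v=8: DROP (t<29-0); WM=30
i=12 t=21 v=2: DROP (t<30-0); WM=30
i=13 t=31 v=3: → [27,36); WM=30
i=14 t=33 v=1: → [27,36); WM=33
i=15 t=35 v=2: → [27,36); WM=33
i=16 t=39 v=7: → [36,45); WM=33
i=17 t=42 v=4: → [36,45); WM=42; [27,36) fires=8
i=18 t=40 v=7: DROP (t<42-0); WM=42

[0,9)=3 [9,18)=4 [18,27)=5 [27,36)=8 [36,45)=7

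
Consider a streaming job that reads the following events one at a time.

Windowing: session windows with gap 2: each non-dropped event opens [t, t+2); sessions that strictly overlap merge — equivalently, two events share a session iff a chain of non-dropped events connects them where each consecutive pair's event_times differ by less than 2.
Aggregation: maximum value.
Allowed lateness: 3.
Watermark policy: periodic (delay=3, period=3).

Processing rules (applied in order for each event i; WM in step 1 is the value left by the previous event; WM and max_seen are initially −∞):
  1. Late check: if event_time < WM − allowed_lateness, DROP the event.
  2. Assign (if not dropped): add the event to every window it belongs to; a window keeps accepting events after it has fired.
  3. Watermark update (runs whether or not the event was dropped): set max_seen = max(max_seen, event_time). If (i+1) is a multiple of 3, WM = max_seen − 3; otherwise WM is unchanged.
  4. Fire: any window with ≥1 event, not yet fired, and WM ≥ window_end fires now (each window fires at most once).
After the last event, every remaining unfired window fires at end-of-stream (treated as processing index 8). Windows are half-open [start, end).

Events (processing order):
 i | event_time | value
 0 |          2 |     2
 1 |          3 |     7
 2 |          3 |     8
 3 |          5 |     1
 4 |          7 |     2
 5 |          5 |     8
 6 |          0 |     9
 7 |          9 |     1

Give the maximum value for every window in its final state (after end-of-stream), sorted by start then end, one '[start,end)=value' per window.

i=0 t=2 v=2: → [2,4); WM=−∞
i=1 t=3 v=7: → [2,5); WM=−∞
i=2 t=3 v=8: → [2,5); WM=0
i=3 t=5 v=1: → [5,7); WM=0
i=4 t=7 v=2: → [7,9); WM=0
i=5 t=5 v=8: → [5,7); WM=4
i=6 t=0 v=9: DROP (t<4-3); WM=4
i=7 t=9 v=1: → [9,11); WM=4

[2,5)=8 [5,7)=8 [7,9)=2 [9,11)=1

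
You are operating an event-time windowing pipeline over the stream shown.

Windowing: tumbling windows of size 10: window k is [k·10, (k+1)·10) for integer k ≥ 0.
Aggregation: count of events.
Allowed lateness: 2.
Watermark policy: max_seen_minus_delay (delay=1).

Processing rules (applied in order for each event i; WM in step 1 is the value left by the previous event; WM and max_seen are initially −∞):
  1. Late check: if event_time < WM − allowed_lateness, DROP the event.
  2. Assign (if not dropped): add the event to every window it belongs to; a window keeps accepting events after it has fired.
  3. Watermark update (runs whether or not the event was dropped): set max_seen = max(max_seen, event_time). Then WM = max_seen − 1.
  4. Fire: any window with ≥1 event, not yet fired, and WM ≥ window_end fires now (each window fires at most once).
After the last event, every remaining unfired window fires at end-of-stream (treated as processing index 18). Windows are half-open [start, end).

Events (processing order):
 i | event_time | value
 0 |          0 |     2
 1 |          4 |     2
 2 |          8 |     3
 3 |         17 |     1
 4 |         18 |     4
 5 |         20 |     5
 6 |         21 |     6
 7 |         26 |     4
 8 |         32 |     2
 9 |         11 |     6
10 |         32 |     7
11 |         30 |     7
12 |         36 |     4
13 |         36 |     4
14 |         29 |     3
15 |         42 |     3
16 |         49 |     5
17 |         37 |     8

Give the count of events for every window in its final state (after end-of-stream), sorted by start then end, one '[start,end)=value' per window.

i=0 t=0 v=2: → [0,10); WM=-1
i=1 t=4 v=2: → [0,10); WM=3
i=2 t=8 v=3: → [0,10); WM=7
i=3 t=17 v=1: → [10,20); WM=16; [0,10) fires=3
i=4 t=18 v=4: → [10,20); WM=17
i=5 t=20 v=5: → [20,30); WM=19
i=6 t=21 v=6: → [20,30); WM=20; [10,20) fires=2
i=7 t=26 v=4: → [20,30); WM=25
i=8 t=32 v=2: → [30,40); WM=31; [20,30) fires=3
i=9 t=11 v=6: DROP (t<31-2); WM=31
i=10 t=32 v=7: → [30,40); WM=31
i=11 t=30 v=7: → [30,40); WM=31
i=12 t=36 v=4: → [30,40); WM=35
i=13 t=36 v=4: → [30,40); WM=35
i=14 t=29 v=3: DROP (t<35-2); WM=35
i=15 t=42 v=3: → [40,50); WM=41; [30,40) fires=5
i=16 t=49 v=5: → [40,50); WM=48
i=17 t=37 v=8: DROP (t<48-2); WM=48

[0,10)=3 [10,20)=2 [20,30)=3 [30,40)=5 [40,50)=2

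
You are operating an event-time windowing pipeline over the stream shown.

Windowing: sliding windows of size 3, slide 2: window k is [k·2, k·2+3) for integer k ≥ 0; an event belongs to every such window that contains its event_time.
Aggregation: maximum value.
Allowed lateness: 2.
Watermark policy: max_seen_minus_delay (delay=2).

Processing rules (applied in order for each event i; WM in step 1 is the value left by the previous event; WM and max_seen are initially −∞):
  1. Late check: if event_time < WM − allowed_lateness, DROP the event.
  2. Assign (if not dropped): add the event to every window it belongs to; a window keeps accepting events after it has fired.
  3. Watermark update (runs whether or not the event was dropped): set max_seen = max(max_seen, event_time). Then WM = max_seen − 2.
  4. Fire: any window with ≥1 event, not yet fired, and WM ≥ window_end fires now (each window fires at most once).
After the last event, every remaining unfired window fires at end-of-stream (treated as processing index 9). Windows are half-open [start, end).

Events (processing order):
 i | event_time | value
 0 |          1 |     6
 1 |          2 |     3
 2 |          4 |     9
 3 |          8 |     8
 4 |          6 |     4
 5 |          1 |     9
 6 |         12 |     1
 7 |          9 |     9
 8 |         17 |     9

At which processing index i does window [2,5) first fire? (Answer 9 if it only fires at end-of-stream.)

3

i=0 t=1 v=6: → [0,3); WM=-1
i=1 t=2 v=3: → [2,5),[0,3); WM=0
i=2 t=4 v=9: → [4,7),[2,5); WM=2
i=3 t=8 v=8: → [8,11),[6,9); WM=6; [0,3) fires=6 [2,5) fires=9
i=4 t=6 v=4: → [6,9),[4,7); WM=6
i=5 t=1 v=9: DROP (t<6-2); WM=6
i=6 t=12 v=1: → [12,15),[10,13); WM=10; [4,7) fires=9 [6,9) fires=8
i=7 t=9 v=9: → [8,11); WM=10
i=8 t=17 v=9: → [16,19); WM=15; [8,11) fires=9 [10,13) fires=1 [12,15) fires=1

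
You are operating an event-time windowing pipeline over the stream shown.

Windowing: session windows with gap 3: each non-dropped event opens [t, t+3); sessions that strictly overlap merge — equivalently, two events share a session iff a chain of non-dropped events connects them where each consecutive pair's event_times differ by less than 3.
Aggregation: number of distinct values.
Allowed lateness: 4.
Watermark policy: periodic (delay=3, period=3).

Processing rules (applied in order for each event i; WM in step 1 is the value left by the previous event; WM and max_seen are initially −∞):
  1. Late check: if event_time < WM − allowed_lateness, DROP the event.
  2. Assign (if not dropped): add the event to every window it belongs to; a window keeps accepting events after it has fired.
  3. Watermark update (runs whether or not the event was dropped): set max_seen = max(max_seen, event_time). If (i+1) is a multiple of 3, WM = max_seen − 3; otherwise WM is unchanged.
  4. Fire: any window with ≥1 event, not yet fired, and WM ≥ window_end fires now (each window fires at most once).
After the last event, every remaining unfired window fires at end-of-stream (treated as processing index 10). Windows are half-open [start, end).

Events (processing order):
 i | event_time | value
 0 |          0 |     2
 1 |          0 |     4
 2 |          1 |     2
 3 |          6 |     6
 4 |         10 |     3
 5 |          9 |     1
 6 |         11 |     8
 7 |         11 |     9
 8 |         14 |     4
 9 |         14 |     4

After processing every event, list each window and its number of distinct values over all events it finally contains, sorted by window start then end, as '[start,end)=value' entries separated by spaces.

i=0 t=0 v=2: → [0,3); WM=−∞
i=1 t=0 v=4: → [0,3); WM=−∞
i=2 t=1 v=2: → [0,4); WM=-2
i=3 t=6 v=6: → [6,9); WM=-2
i=4 t=10 v=3: → [10,13); WM=-2
i=5 t=9 v=1: → [9,13); WM=7
i=6 t=11 v=8: → [9,14); WM=7
i=7 t=11 v=9: → [9,14); WM=7
i=8 t=14 v=4: → [14,17); WM=11
i=9 t=14 v=4: → [14,17); WM=11

[0,4)=2 [6,9)=1 [9,14)=4 [14,17)=1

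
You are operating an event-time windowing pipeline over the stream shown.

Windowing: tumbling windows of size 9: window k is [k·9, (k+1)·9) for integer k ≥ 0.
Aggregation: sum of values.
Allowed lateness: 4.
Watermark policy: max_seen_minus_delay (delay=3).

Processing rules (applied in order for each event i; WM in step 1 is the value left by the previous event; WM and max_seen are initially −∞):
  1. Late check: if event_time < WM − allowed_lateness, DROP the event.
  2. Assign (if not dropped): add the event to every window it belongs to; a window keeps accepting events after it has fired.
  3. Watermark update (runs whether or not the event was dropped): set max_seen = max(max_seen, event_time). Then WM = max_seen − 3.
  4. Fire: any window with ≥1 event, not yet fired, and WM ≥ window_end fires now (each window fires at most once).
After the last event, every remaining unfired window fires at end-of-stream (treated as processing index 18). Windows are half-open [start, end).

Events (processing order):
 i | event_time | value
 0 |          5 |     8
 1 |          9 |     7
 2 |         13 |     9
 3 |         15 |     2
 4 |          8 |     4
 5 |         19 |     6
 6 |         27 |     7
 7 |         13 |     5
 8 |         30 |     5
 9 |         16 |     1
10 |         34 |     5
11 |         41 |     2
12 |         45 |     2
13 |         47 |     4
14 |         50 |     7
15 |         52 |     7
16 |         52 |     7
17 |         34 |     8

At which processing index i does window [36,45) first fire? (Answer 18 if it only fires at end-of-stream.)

14

i=0 t=5 v=8: → [0,9); WM=2
i=1 t=9 v=7: → [9,18); WM=6
i=2 t=13 v=9: → [9,18); WM=10; [0,9) fires=8
i=3 t=15 v=2: → [9,18); WM=12
i=4 t=8 v=4: → [0,9); WM=12
i=5 t=19 v=6: → [18,27); WM=16
i=6 t=27 v=7: → [27,36); WM=24; [9,18) fires=18
i=7 t=13 v=5: DROP (t<24-4); WM=24
i=8 t=30 v=5: → [27,36); WM=27; [18,27) fires=6
i=9 t=16 v=1: DROP (t<27-4); WM=27
i=10 t=34 v=5: → [27,36); WM=31
i=11 t=41 v=2: → [36,45); WM=38; [27,36) fires=17
i=12 t=45 v=2: → [45,54); WM=42
i=13 t=47 v=4: → [45,54); WM=44
i=14 t=50 v=7: → [45,54); WM=47; [36,45) fires=2
i=15 t=52 v=7: → [45,54); WM=49
i=16 t=52 v=7: → [45,54); WM=49
i=17 t=34 v=8: DROP (t<49-4); WM=49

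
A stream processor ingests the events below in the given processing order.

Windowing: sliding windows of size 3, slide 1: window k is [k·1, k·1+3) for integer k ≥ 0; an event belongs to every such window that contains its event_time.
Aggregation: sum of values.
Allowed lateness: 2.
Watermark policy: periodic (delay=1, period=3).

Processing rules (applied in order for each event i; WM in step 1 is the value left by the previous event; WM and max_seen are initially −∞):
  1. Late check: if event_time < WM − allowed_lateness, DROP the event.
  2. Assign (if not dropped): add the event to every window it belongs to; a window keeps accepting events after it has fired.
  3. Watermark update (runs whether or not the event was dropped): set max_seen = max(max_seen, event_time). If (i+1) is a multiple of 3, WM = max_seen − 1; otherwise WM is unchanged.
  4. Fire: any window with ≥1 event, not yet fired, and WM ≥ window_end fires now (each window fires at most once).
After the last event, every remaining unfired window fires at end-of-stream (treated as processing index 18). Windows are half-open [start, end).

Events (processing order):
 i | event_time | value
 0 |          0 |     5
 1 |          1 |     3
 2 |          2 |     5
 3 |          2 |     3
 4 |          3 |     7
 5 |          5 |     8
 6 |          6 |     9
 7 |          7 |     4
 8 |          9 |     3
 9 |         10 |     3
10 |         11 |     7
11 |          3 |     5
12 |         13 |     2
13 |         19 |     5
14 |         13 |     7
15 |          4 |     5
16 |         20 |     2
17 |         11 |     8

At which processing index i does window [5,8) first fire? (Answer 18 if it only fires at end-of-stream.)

8

i=0 t=0 v=5: → [0,3); WM=−∞
i=1 t=1 v=3: → [1,4),[0,3); WM=−∞
i=2 t=2 v=5: → [2,5),[1,4),[0,3); WM=1
i=3 t=2 v=3: → [2,5),[1,4),[0,3); WM=1
i=4 t=3 v=7: → [3,6),[2,5),[1,4); WM=1
i=5 t=5 v=8: → [5,8),[4,7),[3,6); WM=4; [0,3) fires=16 [1,4) fires=18
i=6 t=6 v=9: → [6,9),[5,8),[4,7); WM=4
i=7 t=7 v=4: → [7,10),[6,9),[5,8); WM=4
i=8 t=9 v=3: → [9,12),[8,11),[7,10); WM=8; [2,5) fires=15 [3,6) fires=15 [4,7) fires=17 [5,8) fires=21
i=9 t=10 v=3: → [10,13),[9,12),[8,11); WM=8
i=10 t=11 v=7: → [11,14),[10,13),[9,12); WM=8
i=11 t=3 v=5: DROP (t<8-2); WM=10; [6,9) fires=13 [7,10) fires=7
i=12 t=13 v=2: → [13,16),[12,15),[11,14); WM=10
i=13 t=19 v=5: → [19,22),[18,21),[17,20); WM=10
i=14 t=13 v=7: → [13,16),[12,15),[11,14); WM=18; [8,11) fires=6 [9,12) fires=13 [10,13) fires=10 [11,14) fires=16 [12,15) fires=9 [13,16) fires=9
i=15 t=4 v=5: DROP (t<18-2); WM=18
i=16 t=20 v=2: → [20,23),[19,22),[18,21); WM=18
i=17 t=11 v=8: DROP (t<18-2); WM=19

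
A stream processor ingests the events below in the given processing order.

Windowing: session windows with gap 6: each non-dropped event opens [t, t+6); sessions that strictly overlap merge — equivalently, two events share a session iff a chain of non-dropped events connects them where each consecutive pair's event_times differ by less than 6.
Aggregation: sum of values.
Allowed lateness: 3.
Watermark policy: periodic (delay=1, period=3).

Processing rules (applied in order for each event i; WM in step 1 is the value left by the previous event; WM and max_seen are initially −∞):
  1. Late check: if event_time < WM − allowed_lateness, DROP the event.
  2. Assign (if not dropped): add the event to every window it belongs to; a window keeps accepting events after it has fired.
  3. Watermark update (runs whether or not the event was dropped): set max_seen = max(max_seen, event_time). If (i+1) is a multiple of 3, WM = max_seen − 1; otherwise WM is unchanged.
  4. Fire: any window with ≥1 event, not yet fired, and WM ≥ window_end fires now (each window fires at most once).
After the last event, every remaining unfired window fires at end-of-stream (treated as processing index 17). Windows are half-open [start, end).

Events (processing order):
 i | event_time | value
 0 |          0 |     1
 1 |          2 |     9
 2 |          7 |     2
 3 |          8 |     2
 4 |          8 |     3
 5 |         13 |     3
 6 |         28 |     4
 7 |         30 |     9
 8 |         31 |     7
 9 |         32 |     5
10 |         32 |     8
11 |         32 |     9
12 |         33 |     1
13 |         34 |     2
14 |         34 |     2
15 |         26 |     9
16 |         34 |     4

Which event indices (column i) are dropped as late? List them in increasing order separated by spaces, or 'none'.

i=0 t=0 v=1: → [0,6); WM=−∞
i=1 t=2 v=9: → [0,8); WM=−∞
i=2 t=7 v=2: → [0,13); WM=6
i=3 t=8 v=2: → [0,14); WM=6
i=4 t=8 v=3: → [0,14); WM=6
i=5 t=13 v=3: → [0,19); WM=12
i=6 t=28 v=4: → [28,34); WM=12
i=7 t=30 v=9: → [28,36); WM=12
i=8 t=31 v=7: → [28,37); WM=30
i=9 t=32 v=5: → [28,38); WM=30
i=10 t=32 v=8: → [28,38); WM=30
i=11 t=32 v=9: → [28,38); WM=31
i=12 t=33 v=1: → [28,39); WM=31
i=13 t=34 v=2: → [28,40); WM=31
i=14 t=34 v=2: → [28,40); WM=33
i=15 t=26 v=9: DROP (t<33-3); WM=33
i=16 t=34 v=4: → [28,40); WM=33

15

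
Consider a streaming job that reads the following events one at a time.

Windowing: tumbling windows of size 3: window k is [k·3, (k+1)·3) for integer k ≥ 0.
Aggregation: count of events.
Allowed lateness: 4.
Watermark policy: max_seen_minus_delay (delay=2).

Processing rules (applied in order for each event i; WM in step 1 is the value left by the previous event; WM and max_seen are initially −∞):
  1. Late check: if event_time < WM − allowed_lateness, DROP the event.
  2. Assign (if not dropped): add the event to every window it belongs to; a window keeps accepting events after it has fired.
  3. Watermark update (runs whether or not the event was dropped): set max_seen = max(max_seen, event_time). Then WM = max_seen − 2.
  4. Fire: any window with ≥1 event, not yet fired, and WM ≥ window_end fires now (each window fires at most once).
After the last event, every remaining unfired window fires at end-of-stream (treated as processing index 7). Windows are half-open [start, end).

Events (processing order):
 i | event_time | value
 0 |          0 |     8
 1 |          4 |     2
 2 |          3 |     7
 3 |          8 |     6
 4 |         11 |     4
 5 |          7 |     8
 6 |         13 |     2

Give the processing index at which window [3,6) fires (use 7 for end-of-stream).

i=0 t=0 v=8: → [0,3); WM=-2
i=1 t=4 v=2: → [3,6); WM=2
i=2 t=3 v=7: → [3,6); WM=2
i=3 t=8 v=6: → [6,9); WM=6; [0,3) fires=1 [3,6) fires=2
i=4 t=11 v=4: → [9,12); WM=9; [6,9) fires=1
i=5 t=7 v=8: → [6,9); WM=9
i=6 t=13 v=2: → [12,15); WM=11

3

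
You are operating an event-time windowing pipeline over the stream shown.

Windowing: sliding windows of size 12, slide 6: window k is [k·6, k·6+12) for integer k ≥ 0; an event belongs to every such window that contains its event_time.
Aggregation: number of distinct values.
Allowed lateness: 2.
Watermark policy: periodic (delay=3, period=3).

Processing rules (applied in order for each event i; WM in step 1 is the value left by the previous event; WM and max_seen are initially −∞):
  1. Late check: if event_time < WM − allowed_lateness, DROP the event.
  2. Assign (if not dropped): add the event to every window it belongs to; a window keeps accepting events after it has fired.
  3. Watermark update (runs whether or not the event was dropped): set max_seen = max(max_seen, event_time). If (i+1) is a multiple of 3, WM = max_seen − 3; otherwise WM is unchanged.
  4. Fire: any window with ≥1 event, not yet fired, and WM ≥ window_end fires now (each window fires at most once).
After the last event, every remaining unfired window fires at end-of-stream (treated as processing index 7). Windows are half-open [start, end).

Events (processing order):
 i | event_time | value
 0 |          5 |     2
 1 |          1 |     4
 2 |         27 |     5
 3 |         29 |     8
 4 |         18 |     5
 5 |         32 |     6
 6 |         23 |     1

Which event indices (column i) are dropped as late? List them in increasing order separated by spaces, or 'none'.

i=0 t=5 v=2: → [0,12); WM=−∞
i=1 t=1 v=4: → [0,12); WM=−∞
i=2 t=27 v=5: → [24,36),[18,30); WM=24; [0,12) fires=2
i=3 t=29 v=8: → [24,36),[18,30); WM=24
i=4 t=18 v=5: DROP (t<24-2); WM=24
i=5 t=32 v=6: → [30,42),[24,36); WM=29
i=6 t=23 v=1: DROP (t<29-2); WM=29

4 6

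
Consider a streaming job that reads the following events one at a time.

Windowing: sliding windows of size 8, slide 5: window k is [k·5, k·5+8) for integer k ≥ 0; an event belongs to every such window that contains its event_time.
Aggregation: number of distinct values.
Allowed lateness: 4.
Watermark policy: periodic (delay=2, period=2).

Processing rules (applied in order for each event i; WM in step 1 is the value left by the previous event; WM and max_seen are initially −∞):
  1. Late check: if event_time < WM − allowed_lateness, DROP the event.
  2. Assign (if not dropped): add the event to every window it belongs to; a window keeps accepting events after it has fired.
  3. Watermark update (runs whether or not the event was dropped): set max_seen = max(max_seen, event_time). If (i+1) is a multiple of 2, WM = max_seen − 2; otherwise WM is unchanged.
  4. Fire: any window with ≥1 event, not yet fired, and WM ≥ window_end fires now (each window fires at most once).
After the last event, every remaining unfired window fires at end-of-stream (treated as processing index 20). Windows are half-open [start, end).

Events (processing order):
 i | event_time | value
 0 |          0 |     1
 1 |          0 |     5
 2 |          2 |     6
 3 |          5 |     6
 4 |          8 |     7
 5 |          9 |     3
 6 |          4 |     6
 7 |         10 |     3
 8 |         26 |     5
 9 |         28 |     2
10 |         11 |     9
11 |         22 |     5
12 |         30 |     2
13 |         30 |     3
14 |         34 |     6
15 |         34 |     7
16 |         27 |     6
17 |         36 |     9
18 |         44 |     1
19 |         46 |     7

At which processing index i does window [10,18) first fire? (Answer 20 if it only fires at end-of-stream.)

9

i=0 t=0 v=1: → [0,8); WM=−∞
i=1 t=0 v=5: → [0,8); WM=-2
i=2 t=2 v=6: → [0,8); WM=-2
i=3 t=5 v=6: → [5,13),[0,8); WM=3
i=4 t=8 v=7: → [5,13); WM=3
i=5 t=9 v=3: → [5,13); WM=7
i=6 t=4 v=6: → [0,8); WM=7
i=7 t=10 v=3: → [10,18),[5,13); WM=8; [0,8) fires=3
i=8 t=26 v=5: → [25,33),[20,28); WM=8
i=9 t=28 v=2: → [25,33); WM=26; [5,13) fires=3 [10,18) fires=1
i=10 t=11 v=9: DROP (t<26-4); WM=26
i=11 t=22 v=5: → [20,28),[15,23); WM=26; [15,23) fires=1
i=12 t=30 v=2: → [30,38),[25,33); WM=26
i=13 t=30 v=3: → [30,38),[25,33); WM=28; [20,28) fires=1
i=14 t=34 v=6: → [30,38); WM=28
i=15 t=34 v=7: → [30,38); WM=32
i=16 t=27 v=6: DROP (t<32-4); WM=32
i=17 t=36 v=9: → [35,43),[30,38); WM=34; [25,33) fires=3
i=18 t=44 v=1: → [40,48); WM=34
i=19 t=46 v=7: → [45,53),[40,48); WM=44; [30,38) fires=5 [35,43) fires=1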